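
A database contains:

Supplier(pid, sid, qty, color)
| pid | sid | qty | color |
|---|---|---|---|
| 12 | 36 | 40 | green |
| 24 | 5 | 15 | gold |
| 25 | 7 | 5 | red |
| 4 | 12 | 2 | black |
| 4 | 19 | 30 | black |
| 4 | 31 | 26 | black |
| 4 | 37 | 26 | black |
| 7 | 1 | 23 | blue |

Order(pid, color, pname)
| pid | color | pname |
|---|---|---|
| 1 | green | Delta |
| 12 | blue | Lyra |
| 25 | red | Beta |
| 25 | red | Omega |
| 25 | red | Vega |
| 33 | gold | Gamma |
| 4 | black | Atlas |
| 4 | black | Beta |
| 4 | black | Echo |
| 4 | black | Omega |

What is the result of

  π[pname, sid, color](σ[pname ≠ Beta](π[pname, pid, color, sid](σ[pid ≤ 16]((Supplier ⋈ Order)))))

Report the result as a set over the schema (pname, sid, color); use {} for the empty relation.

Supplier ⋈ Order (natural join on pid, color): {(25, 7, 5, red, Beta), (25, 7, 5, red, Omega), (25, 7, 5, red, Vega), (4, 12, 2, black, Atlas), (4, 12, 2, black, Beta), (4, 12, 2, black, Echo), (4, 12, 2, black, Omega), (4, 19, 30, black, Atlas), (4, 19, 30, black, Beta), (4, 19, 30, black, Echo), (4, 19, 30, black, Omega), (4, 31, 26, black, Atlas), (4, 31, 26, black, Beta), (4, 31, 26, black, Echo), (4, 31, 26, black, Omega), (4, 37, 26, black, Atlas), (4, 37, 26, black, Beta), (4, 37, 26, black, Echo), (4, 37, 26, black, Omega)}
Filtering on pid ≤ 16 leaves {(4, 12, 2, black, Atlas), (4, 12, 2, black, Beta), (4, 12, 2, black, Echo), (4, 12, 2, black, Omega), (4, 19, 30, black, Atlas), (4, 19, 30, black, Beta), (4, 19, 30, black, Echo), (4, 19, 30, black, Omega), (4, 31, 26, black, Atlas), (4, 31, 26, black, Beta), (4, 31, 26, black, Echo), (4, 31, 26, black, Omega), (4, 37, 26, black, Atlas), (4, 37, 26, black, Beta), (4, 37, 26, black, Echo), (4, 37, 26, black, Omega)}.
Projecting to pname, pid, color, sid: {(Atlas, 4, black, 12), (Atlas, 4, black, 19), (Atlas, 4, black, 31), (Atlas, 4, black, 37), (Beta, 4, black, 12), (Beta, 4, black, 19), (Beta, 4, black, 31), (Beta, 4, black, 37), (Echo, 4, black, 12), (Echo, 4, black, 19), (Echo, 4, black, 31), (Echo, 4, black, 37), (Omega, 4, black, 12), (Omega, 4, black, 19), (Omega, 4, black, 31), (Omega, 4, black, 37)}
Filtering on pname ≠ Beta leaves {(Atlas, 4, black, 12), (Atlas, 4, black, 19), (Atlas, 4, black, 31), (Atlas, 4, black, 37), (Echo, 4, black, 12), (Echo, 4, black, 19), (Echo, 4, black, 31), (Echo, 4, black, 37), (Omega, 4, black, 12), (Omega, 4, black, 19), (Omega, 4, black, 31), (Omega, 4, black, 37)}.
Projecting to pname, sid, color: {(Atlas, 12, black), (Atlas, 19, black), (Atlas, 31, black), (Atlas, 37, black), (Echo, 12, black), (Echo, 19, black), (Echo, 31, black), (Echo, 37, black), (Omega, 12, black), (Omega, 19, black), (Omega, 31, black), (Omega, 37, black)}

{(Atlas, 12, black), (Atlas, 19, black), (Atlas, 31, black), (Atlas, 37, black), (Echo, 12, black), (Echo, 19, black), (Echo, 31, black), (Echo, 37, black), (Omega, 12, black), (Omega, 19, black), (Omega, 31, black), (Omega, 37, black)}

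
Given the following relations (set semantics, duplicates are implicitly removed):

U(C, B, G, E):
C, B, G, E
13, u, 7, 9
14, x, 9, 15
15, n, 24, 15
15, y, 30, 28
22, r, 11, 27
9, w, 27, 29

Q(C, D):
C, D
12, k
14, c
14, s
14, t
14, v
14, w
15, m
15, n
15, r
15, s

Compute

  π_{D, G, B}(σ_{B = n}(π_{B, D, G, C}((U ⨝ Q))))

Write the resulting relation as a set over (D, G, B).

Natural join on C: {(14, x, 9, 15, c), (14, x, 9, 15, s), (14, x, 9, 15, t), (14, x, 9, 15, v), (14, x, 9, 15, w), (15, n, 24, 15, m), (15, n, 24, 15, n), (15, n, 24, 15, r), (15, n, 24, 15, s), (15, y, 30, 28, m), (15, y, 30, 28, n), (15, y, 30, 28, r), (15, y, 30, 28, s)}
π[B, D, G, C]: project onto (B, D, G, C) → {(n, m, 24, 15), (n, n, 24, 15), (n, r, 24, 15), (n, s, 24, 15), (x, c, 9, 14), (x, s, 9, 14), (x, t, 9, 14), (x, v, 9, 14), (x, w, 9, 14), (y, m, 30, 15), (y, n, 30, 15), (y, r, 30, 15), (y, s, 30, 15)}
Selection B = n: {(n, m, 24, 15), (n, n, 24, 15), (n, r, 24, 15), (n, s, 24, 15)}
π[D, G, B]: project onto (D, G, B) → {(m, 24, n), (n, 24, n), (r, 24, n), (s, 24, n)}

{(m, 24, n), (n, 24, n), (r, 24, n), (s, 24, n)}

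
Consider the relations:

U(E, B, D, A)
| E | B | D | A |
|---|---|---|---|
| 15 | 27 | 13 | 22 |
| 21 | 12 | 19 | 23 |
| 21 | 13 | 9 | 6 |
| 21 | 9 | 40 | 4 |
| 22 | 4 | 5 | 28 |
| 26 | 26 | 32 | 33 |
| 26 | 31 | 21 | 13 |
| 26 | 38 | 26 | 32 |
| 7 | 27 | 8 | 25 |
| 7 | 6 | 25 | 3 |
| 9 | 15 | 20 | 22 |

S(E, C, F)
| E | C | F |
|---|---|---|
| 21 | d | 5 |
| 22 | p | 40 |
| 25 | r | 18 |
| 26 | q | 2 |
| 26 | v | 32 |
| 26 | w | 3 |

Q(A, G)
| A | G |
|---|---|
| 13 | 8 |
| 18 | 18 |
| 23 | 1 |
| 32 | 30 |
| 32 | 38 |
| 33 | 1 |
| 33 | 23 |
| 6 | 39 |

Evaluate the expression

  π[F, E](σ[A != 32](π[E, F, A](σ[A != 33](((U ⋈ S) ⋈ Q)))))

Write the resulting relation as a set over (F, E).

Joining U and S on E yields {(21, 12, 19, 23, d, 5), (21, 13, 9, 6, d, 5), (21, 9, 40, 4, d, 5), (22, 4, 5, 28, p, 40), (26, 26, 32, 33, q, 2), (26, 26, 32, 33, v, 32), (26, 26, 32, 33, w, 3), (26, 31, 21, 13, q, 2), (26, 31, 21, 13, v, 32), (26, 31, 21, 13, w, 3), (26, 38, 26, 32, q, 2), (26, 38, 26, 32, v, 32), (26, 38, 26, 32, w, 3)}.
Joining (U ⋈ S) and Q on A yields {(21, 12, 19, 23, d, 5, 1), (21, 13, 9, 6, d, 5, 39), (26, 26, 32, 33, q, 2, 1), (26, 26, 32, 33, q, 2, 23), (26, 26, 32, 33, v, 32, 1), (26, 26, 32, 33, v, 32, 23), (26, 26, 32, 33, w, 3, 1), (26, 26, 32, 33, w, 3, 23), (26, 31, 21, 13, q, 2, 8), (26, 31, 21, 13, v, 32, 8), (26, 31, 21, 13, w, 3, 8), (26, 38, 26, 32, q, 2, 30), (26, 38, 26, 32, q, 2, 38), (26, 38, 26, 32, v, 32, 30), (26, 38, 26, 32, v, 32, 38), (26, 38, 26, 32, w, 3, 30), (26, 38, 26, 32, w, 3, 38)}.
Filtering on A != 33 leaves {(21, 12, 19, 23, d, 5, 1), (21, 13, 9, 6, d, 5, 39), (26, 31, 21, 13, q, 2, 8), (26, 31, 21, 13, v, 32, 8), (26, 31, 21, 13, w, 3, 8), (26, 38, 26, 32, q, 2, 30), (26, 38, 26, 32, q, 2, 38), (26, 38, 26, 32, v, 32, 30), (26, 38, 26, 32, v, 32, 38), (26, 38, 26, 32, w, 3, 30), (26, 38, 26, 32, w, 3, 38)}.
Projecting to E, F, A (3 duplicate(s) eliminated): {(21, 5, 23), (21, 5, 6), (26, 2, 13), (26, 2, 32), (26, 3, 13), (26, 3, 32), (26, 32, 13), (26, 32, 32)}
Filtering on A != 32 leaves {(21, 5, 23), (21, 5, 6), (26, 2, 13), (26, 3, 13), (26, 32, 13)}.
Projecting to F, E (1 duplicate(s) eliminated): {(2, 26), (3, 26), (32, 26), (5, 21)}

{(2, 26), (3, 26), (32, 26), (5, 21)}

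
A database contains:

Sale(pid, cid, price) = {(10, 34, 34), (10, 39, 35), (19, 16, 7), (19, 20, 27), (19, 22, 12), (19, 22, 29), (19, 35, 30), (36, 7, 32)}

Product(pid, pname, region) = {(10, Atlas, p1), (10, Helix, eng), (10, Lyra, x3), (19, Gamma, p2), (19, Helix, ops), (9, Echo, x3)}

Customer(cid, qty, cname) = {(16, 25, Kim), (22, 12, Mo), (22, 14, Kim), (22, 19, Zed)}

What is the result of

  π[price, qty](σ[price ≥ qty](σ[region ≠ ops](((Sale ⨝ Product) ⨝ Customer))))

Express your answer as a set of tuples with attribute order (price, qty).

Natural join on pid: {(10, 34, 34, Atlas, p1), (10, 34, 34, Helix, eng), (10, 34, 34, Lyra, x3), (10, 39, 35, Atlas, p1), (10, 39, 35, Helix, eng), (10, 39, 35, Lyra, x3), (19, 16, 7, Gamma, p2), (19, 16, 7, Helix, ops), (19, 20, 27, Gamma, p2), (19, 20, 27, Helix, ops), (19, 22, 12, Gamma, p2), (19, 22, 12, Helix, ops), (19, 22, 29, Gamma, p2), (19, 22, 29, Helix, ops), (19, 35, 30, Gamma, p2), (19, 35, 30, Helix, ops)}
Natural join on cid: {(19, 16, 7, Gamma, p2, 25, Kim), (19, 16, 7, Helix, ops, 25, Kim), (19, 22, 12, Gamma, p2, 12, Mo), (19, 22, 12, Gamma, p2, 14, Kim), (19, 22, 12, Gamma, p2, 19, Zed), (19, 22, 12, Helix, ops, 12, Mo), (19, 22, 12, Helix, ops, 14, Kim), (19, 22, 12, Helix, ops, 19, Zed), (19, 22, 29, Gamma, p2, 12, Mo), (19, 22, 29, Gamma, p2, 14, Kim), (19, 22, 29, Gamma, p2, 19, Zed), (19, 22, 29, Helix, ops, 12, Mo), (19, 22, 29, Helix, ops, 14, Kim), (19, 22, 29, Helix, ops, 19, Zed)}
Apply σ_{region ≠ ops}; surviving tuples: {(19, 16, 7, Gamma, p2, 25, Kim), (19, 22, 12, Gamma, p2, 12, Mo), (19, 22, 12, Gamma, p2, 14, Kim), (19, 22, 12, Gamma, p2, 19, Zed), (19, 22, 29, Gamma, p2, 12, Mo), (19, 22, 29, Gamma, p2, 14, Kim), (19, 22, 29, Gamma, p2, 19, Zed)}
Apply σ_{price ≥ qty}; surviving tuples: {(19, 22, 12, Gamma, p2, 12, Mo), (19, 22, 29, Gamma, p2, 12, Mo), (19, 22, 29, Gamma, p2, 14, Kim), (19, 22, 29, Gamma, p2, 19, Zed)}
Keep only column(s) price, qty: {(12, 12), (29, 12), (29, 14), (29, 19)}

{(12, 12), (29, 12), (29, 14), (29, 19)}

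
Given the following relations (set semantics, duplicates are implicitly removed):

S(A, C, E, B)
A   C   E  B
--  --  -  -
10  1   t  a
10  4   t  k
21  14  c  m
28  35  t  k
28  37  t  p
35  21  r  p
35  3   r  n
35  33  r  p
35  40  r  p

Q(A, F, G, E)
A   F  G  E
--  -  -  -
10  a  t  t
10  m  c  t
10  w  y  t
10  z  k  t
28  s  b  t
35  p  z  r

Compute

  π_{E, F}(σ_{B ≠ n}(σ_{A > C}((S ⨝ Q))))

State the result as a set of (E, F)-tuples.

S ⋈ Q (natural join on A, E): {(10, 1, t, a, a, t), (10, 1, t, a, m, c), (10, 1, t, a, w, y), (10, 1, t, a, z, k), (10, 4, t, k, a, t), (10, 4, t, k, m, c), (10, 4, t, k, w, y), (10, 4, t, k, z, k), (28, 35, t, k, s, b), (28, 37, t, p, s, b), (35, 21, r, p, p, z), (35, 3, r, n, p, z), (35, 33, r, p, p, z), (35, 40, r, p, p, z)}
Selection A > C: {(10, 1, t, a, a, t), (10, 1, t, a, m, c), (10, 1, t, a, w, y), (10, 1, t, a, z, k), (10, 4, t, k, a, t), (10, 4, t, k, m, c), (10, 4, t, k, w, y), (10, 4, t, k, z, k), (35, 21, r, p, p, z), (35, 3, r, n, p, z), (35, 33, r, p, p, z)}
Selection B ≠ n: {(10, 1, t, a, a, t), (10, 1, t, a, m, c), (10, 1, t, a, w, y), (10, 1, t, a, z, k), (10, 4, t, k, a, t), (10, 4, t, k, m, c), (10, 4, t, k, w, y), (10, 4, t, k, z, k), (35, 21, r, p, p, z), (35, 33, r, p, p, z)}
Projecting to E, F (5 duplicate(s) eliminated): {(r, p), (t, a), (t, m), (t, w), (t, z)}

{(r, p), (t, a), (t, m), (t, w), (t, z)}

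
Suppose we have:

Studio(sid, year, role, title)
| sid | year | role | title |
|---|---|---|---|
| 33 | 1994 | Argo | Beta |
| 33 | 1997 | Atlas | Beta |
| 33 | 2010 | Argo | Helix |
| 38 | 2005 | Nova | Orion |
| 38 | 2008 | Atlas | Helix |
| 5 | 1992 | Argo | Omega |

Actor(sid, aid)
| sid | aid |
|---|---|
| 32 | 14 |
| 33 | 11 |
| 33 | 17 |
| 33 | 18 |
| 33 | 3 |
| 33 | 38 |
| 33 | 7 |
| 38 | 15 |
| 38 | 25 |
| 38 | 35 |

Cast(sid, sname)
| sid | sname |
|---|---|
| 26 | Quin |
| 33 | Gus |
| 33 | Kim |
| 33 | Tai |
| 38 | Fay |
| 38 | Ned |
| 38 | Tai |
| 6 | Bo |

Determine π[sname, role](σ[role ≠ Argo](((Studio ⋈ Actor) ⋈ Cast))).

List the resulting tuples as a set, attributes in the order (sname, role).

{(Fay, Atlas), (Fay, Nova), (Gus, Atlas), (Kim, Atlas), (Ned, Atlas), (Ned, Nova), (Tai, Atlas), (Tai, Nova)}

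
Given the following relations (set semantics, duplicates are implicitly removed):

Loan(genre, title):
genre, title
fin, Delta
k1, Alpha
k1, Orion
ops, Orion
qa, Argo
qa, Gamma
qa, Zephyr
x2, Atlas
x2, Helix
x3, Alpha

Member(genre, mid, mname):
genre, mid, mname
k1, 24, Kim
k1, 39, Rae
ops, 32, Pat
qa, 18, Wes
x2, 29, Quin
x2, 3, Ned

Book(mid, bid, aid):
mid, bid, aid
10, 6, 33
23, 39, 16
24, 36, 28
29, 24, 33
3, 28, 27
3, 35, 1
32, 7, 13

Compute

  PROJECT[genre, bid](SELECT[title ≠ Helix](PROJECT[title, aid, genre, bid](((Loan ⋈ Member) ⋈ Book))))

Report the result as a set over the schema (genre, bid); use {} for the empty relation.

{(k1, 36), (ops, 7), (x2, 24), (x2, 28), (x2, 35)}

Natural join on genre: {(k1, Alpha, 24, Kim), (k1, Alpha, 39, Rae), (k1, Orion, 24, Kim), (k1, Orion, 39, Rae), (ops, Orion, 32, Pat), (qa, Argo, 18, Wes), (qa, Gamma, 18, Wes), (qa, Zephyr, 18, Wes), (x2, Atlas, 29, Quin), (x2, Atlas, 3, Ned), (x2, Helix, 29, Quin), (x2, Helix, 3, Ned)}
Natural join on mid: {(k1, Alpha, 24, Kim, 36, 28), (k1, Orion, 24, Kim, 36, 28), (ops, Orion, 32, Pat, 7, 13), (x2, Atlas, 29, Quin, 24, 33), (x2, Atlas, 3, Ned, 28, 27), (x2, Atlas, 3, Ned, 35, 1), (x2, Helix, 29, Quin, 24, 33), (x2, Helix, 3, Ned, 28, 27), (x2, Helix, 3, Ned, 35, 1)}
π_{title, aid, genre, bid} gives {(Alpha, 28, k1, 36), (Atlas, 1, x2, 35), (Atlas, 27, x2, 28), (Atlas, 33, x2, 24), (Helix, 1, x2, 35), (Helix, 27, x2, 28), (Helix, 33, x2, 24), (Orion, 13, ops, 7), (Orion, 28, k1, 36)}.
Filtering on title ≠ Helix leaves {(Alpha, 28, k1, 36), (Atlas, 1, x2, 35), (Atlas, 27, x2, 28), (Atlas, 33, x2, 24), (Orion, 13, ops, 7), (Orion, 28, k1, 36)}.
π_{genre, bid} gives {(k1, 36), (ops, 7), (x2, 24), (x2, 28), (x2, 35)} (1 duplicate(s) eliminated).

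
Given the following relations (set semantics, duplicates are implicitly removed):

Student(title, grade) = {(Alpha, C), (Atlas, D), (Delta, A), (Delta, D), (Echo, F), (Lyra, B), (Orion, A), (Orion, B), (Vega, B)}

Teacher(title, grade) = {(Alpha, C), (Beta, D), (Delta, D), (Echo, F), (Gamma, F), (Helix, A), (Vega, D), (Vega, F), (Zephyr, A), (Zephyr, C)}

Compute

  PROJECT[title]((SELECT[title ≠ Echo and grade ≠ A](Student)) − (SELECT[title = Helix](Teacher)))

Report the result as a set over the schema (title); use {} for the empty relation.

Selection title ≠ Echo and grade ≠ A: {(Alpha, C), (Atlas, D), (Delta, D), (Lyra, B), (Orion, B), (Vega, B)}
Selection title = Helix: {(Helix, A)}
Set difference of the two operands is {(Alpha, C), (Atlas, D), (Delta, D), (Lyra, B), (Orion, B), (Vega, B)}.
Keep only column(s) title: {Alpha, Atlas, Delta, Lyra, Orion, Vega}

{Alpha, Atlas, Delta, Lyra, Orion, Vega}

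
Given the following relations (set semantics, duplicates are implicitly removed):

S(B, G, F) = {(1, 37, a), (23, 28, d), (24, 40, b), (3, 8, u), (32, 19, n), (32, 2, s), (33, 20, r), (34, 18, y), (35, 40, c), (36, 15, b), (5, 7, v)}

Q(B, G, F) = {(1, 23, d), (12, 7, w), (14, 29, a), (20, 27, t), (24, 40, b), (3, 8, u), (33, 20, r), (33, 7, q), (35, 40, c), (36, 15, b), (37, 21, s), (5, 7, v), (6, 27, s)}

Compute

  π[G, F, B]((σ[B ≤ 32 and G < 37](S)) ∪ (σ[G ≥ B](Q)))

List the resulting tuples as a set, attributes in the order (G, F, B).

Filtering on B ≤ 32 and G < 37 leaves {(23, 28, d), (3, 8, u), (32, 19, n), (32, 2, s), (5, 7, v)}.
Filtering on G ≥ B leaves {(1, 23, d), (14, 29, a), (20, 27, t), (24, 40, b), (3, 8, u), (35, 40, c), (5, 7, v), (6, 27, s)}.
Union: {(23, 28, d), (3, 8, u), (32, 19, n), (32, 2, s), (5, 7, v)} with {(1, 23, d), (14, 29, a), (20, 27, t), (24, 40, b), (3, 8, u), (35, 40, c), (5, 7, v), (6, 27, s)} → {(1, 23, d), (14, 29, a), (20, 27, t), (23, 28, d), (24, 40, b), (3, 8, u), (32, 19, n), (32, 2, s), (35, 40, c), (5, 7, v), (6, 27, s)}
Projecting to G, F, B: {(19, n, 32), (2, s, 32), (23, d, 1), (27, s, 6), (27, t, 20), (28, d, 23), (29, a, 14), (40, b, 24), (40, c, 35), (7, v, 5), (8, u, 3)}

{(19, n, 32), (2, s, 32), (23, d, 1), (27, s, 6), (27, t, 20), (28, d, 23), (29, a, 14), (40, b, 24), (40, c, 35), (7, v, 5), (8, u, 3)}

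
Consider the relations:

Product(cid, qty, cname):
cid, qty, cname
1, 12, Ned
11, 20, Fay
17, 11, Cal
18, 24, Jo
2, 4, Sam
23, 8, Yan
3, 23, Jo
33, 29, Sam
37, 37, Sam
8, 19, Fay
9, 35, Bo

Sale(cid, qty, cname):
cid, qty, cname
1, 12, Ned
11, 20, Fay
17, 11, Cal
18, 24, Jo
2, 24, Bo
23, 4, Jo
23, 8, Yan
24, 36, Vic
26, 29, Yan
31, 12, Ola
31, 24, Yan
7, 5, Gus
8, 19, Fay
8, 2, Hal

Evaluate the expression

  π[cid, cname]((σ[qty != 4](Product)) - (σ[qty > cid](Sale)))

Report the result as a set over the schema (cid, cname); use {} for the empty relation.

Filtering on qty != 4 leaves {(1, 12, Ned), (11, 20, Fay), (17, 11, Cal), (18, 24, Jo), (23, 8, Yan), (3, 23, Jo), (33, 29, Sam), (37, 37, Sam), (8, 19, Fay), (9, 35, Bo)}.
Filtering on qty > cid leaves {(1, 12, Ned), (11, 20, Fay), (18, 24, Jo), (2, 24, Bo), (24, 36, Vic), (26, 29, Yan), (8, 19, Fay)}.
Taking the difference: {(17, 11, Cal), (23, 8, Yan), (3, 23, Jo), (33, 29, Sam), (37, 37, Sam), (9, 35, Bo)}
π_{cid, cname} gives {(17, Cal), (23, Yan), (3, Jo), (33, Sam), (37, Sam), (9, Bo)}.

{(17, Cal), (23, Yan), (3, Jo), (33, Sam), (37, Sam), (9, Bo)}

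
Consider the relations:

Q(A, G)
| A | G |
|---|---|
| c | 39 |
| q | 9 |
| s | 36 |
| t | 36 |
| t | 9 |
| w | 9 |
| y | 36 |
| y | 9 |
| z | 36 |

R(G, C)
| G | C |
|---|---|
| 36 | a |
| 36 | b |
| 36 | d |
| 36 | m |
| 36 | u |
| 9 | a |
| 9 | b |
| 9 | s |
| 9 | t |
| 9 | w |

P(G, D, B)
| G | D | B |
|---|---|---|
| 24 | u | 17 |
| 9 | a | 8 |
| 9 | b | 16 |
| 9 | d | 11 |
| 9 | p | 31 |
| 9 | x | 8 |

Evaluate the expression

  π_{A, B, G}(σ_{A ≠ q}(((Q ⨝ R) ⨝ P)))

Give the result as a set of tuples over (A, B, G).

Joining Q and R on G yields {(q, 9, a), (q, 9, b), (q, 9, s), (q, 9, t), (q, 9, w), (s, 36, a), (s, 36, b), (s, 36, d), (s, 36, m), (s, 36, u), (t, 36, a), (t, 36, b), (t, 36, d), (t, 36, m), (t, 36, u), (t, 9, a), (t, 9, b), (t, 9, s), (t, 9, t), (t, 9, w), (w, 9, a), (w, 9, b), (w, 9, s), (w, 9, t), (w, 9, w), (y, 36, a), (y, 36, b), (y, 36, d), (y, 36, m), (y, 36, u), (y, 9, a), (y, 9, b), (y, 9, s), (y, 9, t), (y, 9, w), (z, 36, a), (z, 36, b), (z, 36, d), (z, 36, m), (z, 36, u)}.
Joining (Q ⨝ R) and P on G yields {(q, 9, a, a, 8), (q, 9, a, b, 16), (q, 9, a, d, 11), (q, 9, a, p, 31), (q, 9, a, x, 8), (q, 9, b, a, 8), (q, 9, b, b, 16), (q, 9, b, d, 11), (q, 9, b, p, 31), (q, 9, b, x, 8), (q, 9, s, a, 8), (q, 9, s, b, 16), (q, 9, s, d, 11), (q, 9, s, p, 31), (q, 9, s, x, 8), (q, 9, t, a, 8), (q, 9, t, b, 16), (q, 9, t, d, 11), (q, 9, t, p, 31), (q, 9, t, x, 8), (q, 9, w, a, 8), (q, 9, w, b, 16), (q, 9, w, d, 11), (q, 9, w, p, 31), (q, 9, w, x, 8), (t, 9, a, a, 8), (t, 9, a, b, 16), (t, 9, a, d, 11), (t, 9, a, p, 31), (t, 9, a, x, 8), (t, 9, b, a, 8), (t, 9, b, b, 16), (t, 9, b, d, 11), (t, 9, b, p, 31), (t, 9, b, x, 8), (t, 9, s, a, 8), (t, 9, s, b, 16), (t, 9, s, d, 11), (t, 9, s, p, 31), (t, 9, s, x, 8), (t, 9, t, a, 8), (t, 9, t, b, 16), (t, 9, t, d, 11), (t, 9, t, p, 31), (t, 9, t, x, 8), (t, 9, w, a, 8), (t, 9, w, b, 16), (t, 9, w, d, 11), (t, 9, w, p, 31), (t, 9, w, x, 8), (w, 9, a, a, 8), (w, 9, a, b, 16), (w, 9, a, d, 11), (w, 9, a, p, 31), (w, 9, a, x, 8), (w, 9, b, a, 8), (w, 9, b, b, 16), (w, 9, b, d, 11), (w, 9, b, p, 31), (w, 9, b, x, 8), (w, 9, s, a, 8), (w, 9, s, b, 16), (w, 9, s, d, 11), (w, 9, s, p, 31), (w, 9, s, x, 8), (w, 9, t, a, 8), (w, 9, t, b, 16), (w, 9, t, d, 11), (w, 9, t, p, 31), (w, 9, t, x, 8), (w, 9, w, a, 8), (w, 9, w, b, 16), (w, 9, w, d, 11), (w, 9, w, p, 31), (w, 9, w, x, 8), (y, 9, a, a, 8), (y, 9, a, b, 16), (y, 9, a, d, 11), (y, 9, a, p, 31), (y, 9, a, x, 8), (y, 9, b, a, 8), (y, 9, b, b, 16), (y, 9, b, d, 11), (y, 9, b, p, 31), (y, 9, b, x, 8), (y, 9, s, a, 8), (y, 9, s, b, 16), (y, 9, s, d, 11), (y, 9, s, p, 31), (y, 9, s, x, 8), (y, 9, t, a, 8), (y, 9, t, b, 16), (y, 9, t, d, 11), (y, 9, t, p, 31), (y, 9, t, x, 8), (y, 9, w, a, 8), (y, 9, w, b, 16), (y, 9, w, d, 11), (y, 9, w, p, 31), (y, 9, w, x, 8)}.
Apply σ_{A ≠ q}; surviving tuples: {(t, 9, a, a, 8), (t, 9, a, b, 16), (t, 9, a, d, 11), (t, 9, a, p, 31), (t, 9, a, x, 8), (t, 9, b, a, 8), (t, 9, b, b, 16), (t, 9, b, d, 11), (t, 9, b, p, 31), (t, 9, b, x, 8), (t, 9, s, a, 8), (t, 9, s, b, 16), (t, 9, s, d, 11), (t, 9, s, p, 31), (t, 9, s, x, 8), (t, 9, t, a, 8), (t, 9, t, b, 16), (t, 9, t, d, 11), (t, 9, t, p, 31), (t, 9, t, x, 8), (t, 9, w, a, 8), (t, 9, w, b, 16), (t, 9, w, d, 11), (t, 9, w, p, 31), (t, 9, w, x, 8), (w, 9, a, a, 8), (w, 9, a, b, 16), (w, 9, a, d, 11), (w, 9, a, p, 31), (w, 9, a, x, 8), (w, 9, b, a, 8), (w, 9, b, b, 16), (w, 9, b, d, 11), (w, 9, b, p, 31), (w, 9, b, x, 8), (w, 9, s, a, 8), (w, 9, s, b, 16), (w, 9, s, d, 11), (w, 9, s, p, 31), (w, 9, s, x, 8), (w, 9, t, a, 8), (w, 9, t, b, 16), (w, 9, t, d, 11), (w, 9, t, p, 31), (w, 9, t, x, 8), (w, 9, w, a, 8), (w, 9, w, b, 16), (w, 9, w, d, 11), (w, 9, w, p, 31), (w, 9, w, x, 8), (y, 9, a, a, 8), (y, 9, a, b, 16), (y, 9, a, d, 11), (y, 9, a, p, 31), (y, 9, a, x, 8), (y, 9, b, a, 8), (y, 9, b, b, 16), (y, 9, b, d, 11), (y, 9, b, p, 31), (y, 9, b, x, 8), (y, 9, s, a, 8), (y, 9, s, b, 16), (y, 9, s, d, 11), (y, 9, s, p, 31), (y, 9, s, x, 8), (y, 9, t, a, 8), (y, 9, t, b, 16), (y, 9, t, d, 11), (y, 9, t, p, 31), (y, 9, t, x, 8), (y, 9, w, a, 8), (y, 9, w, b, 16), (y, 9, w, d, 11), (y, 9, w, p, 31), (y, 9, w, x, 8)}
Projecting to A, B, G (63 duplicate(s) eliminated): {(t, 11, 9), (t, 16, 9), (t, 31, 9), (t, 8, 9), (w, 11, 9), (w, 16, 9), (w, 31, 9), (w, 8, 9), (y, 11, 9), (y, 16, 9), (y, 31, 9), (y, 8, 9)}

{(t, 11, 9), (t, 16, 9), (t, 31, 9), (t, 8, 9), (w, 11, 9), (w, 16, 9), (w, 31, 9), (w, 8, 9), (y, 11, 9), (y, 16, 9), (y, 31, 9), (y, 8, 9)}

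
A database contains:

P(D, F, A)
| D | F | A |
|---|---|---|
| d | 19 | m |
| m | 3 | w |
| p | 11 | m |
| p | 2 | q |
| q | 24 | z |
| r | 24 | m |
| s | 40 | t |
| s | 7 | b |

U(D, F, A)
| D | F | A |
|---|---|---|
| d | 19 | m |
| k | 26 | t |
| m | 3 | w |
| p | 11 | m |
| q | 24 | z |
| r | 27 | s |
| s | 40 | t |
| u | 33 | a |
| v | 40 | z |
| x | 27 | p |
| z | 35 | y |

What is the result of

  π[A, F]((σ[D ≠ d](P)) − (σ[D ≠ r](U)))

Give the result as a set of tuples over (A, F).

{(b, 7), (m, 24), (q, 2)}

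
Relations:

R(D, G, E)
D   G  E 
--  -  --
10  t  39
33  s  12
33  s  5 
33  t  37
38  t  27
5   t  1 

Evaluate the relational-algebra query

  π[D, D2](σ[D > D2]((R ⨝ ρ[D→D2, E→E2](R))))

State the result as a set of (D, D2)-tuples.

{(10, 5), (33, 10), (33, 5), (38, 10), (38, 33), (38, 5)}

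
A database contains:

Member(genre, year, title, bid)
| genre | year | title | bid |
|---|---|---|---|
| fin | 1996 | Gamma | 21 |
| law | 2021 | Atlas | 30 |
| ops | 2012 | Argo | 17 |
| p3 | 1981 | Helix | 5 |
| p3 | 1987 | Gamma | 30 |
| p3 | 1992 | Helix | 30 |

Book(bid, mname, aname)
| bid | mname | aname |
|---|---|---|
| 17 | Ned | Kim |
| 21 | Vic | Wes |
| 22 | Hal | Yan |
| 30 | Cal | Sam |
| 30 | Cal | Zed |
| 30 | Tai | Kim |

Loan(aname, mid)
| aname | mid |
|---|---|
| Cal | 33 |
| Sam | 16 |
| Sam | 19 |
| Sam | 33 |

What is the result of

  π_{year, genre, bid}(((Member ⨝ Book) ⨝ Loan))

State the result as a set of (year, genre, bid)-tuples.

{(1987, p3, 30), (1992, p3, 30), (2021, law, 30)}

Member ⋈ Book (natural join on bid): {(fin, 1996, Gamma, 21, Vic, Wes), (law, 2021, Atlas, 30, Cal, Sam), (law, 2021, Atlas, 30, Cal, Zed), (law, 2021, Atlas, 30, Tai, Kim), (ops, 2012, Argo, 17, Ned, Kim), (p3, 1987, Gamma, 30, Cal, Sam), (p3, 1987, Gamma, 30, Cal, Zed), (p3, 1987, Gamma, 30, Tai, Kim), (p3, 1992, Helix, 30, Cal, Sam), (p3, 1992, Helix, 30, Cal, Zed), (p3, 1992, Helix, 30, Tai, Kim)}
(Member ⨝ Book) ⋈ Loan (natural join on aname): {(law, 2021, Atlas, 30, Cal, Sam, 16), (law, 2021, Atlas, 30, Cal, Sam, 19), (law, 2021, Atlas, 30, Cal, Sam, 33), (p3, 1987, Gamma, 30, Cal, Sam, 16), (p3, 1987, Gamma, 30, Cal, Sam, 19), (p3, 1987, Gamma, 30, Cal, Sam, 33), (p3, 1992, Helix, 30, Cal, Sam, 16), (p3, 1992, Helix, 30, Cal, Sam, 19), (p3, 1992, Helix, 30, Cal, Sam, 33)}
π[year, genre, bid]: project onto (year, genre, bid) (6 duplicate(s) eliminated) → {(1987, p3, 30), (1992, p3, 30), (2021, law, 30)}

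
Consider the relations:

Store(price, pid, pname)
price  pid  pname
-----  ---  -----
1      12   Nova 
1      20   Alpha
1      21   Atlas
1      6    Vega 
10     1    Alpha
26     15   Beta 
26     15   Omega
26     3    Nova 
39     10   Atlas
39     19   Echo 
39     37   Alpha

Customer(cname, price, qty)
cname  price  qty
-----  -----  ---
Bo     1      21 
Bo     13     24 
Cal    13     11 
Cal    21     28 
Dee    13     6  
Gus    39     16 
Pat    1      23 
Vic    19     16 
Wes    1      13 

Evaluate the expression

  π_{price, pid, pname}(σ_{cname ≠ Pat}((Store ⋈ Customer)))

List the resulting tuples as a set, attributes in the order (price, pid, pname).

{(1, 12, Nova), (1, 20, Alpha), (1, 21, Atlas), (1, 6, Vega), (39, 10, Atlas), (39, 19, Echo), (39, 37, Alpha)}

Natural join on price: {(1, 12, Nova, Bo, 21), (1, 12, Nova, Pat, 23), (1, 12, Nova, Wes, 13), (1, 20, Alpha, Bo, 21), (1, 20, Alpha, Pat, 23), (1, 20, Alpha, Wes, 13), (1, 21, Atlas, Bo, 21), (1, 21, Atlas, Pat, 23), (1, 21, Atlas, Wes, 13), (1, 6, Vega, Bo, 21), (1, 6, Vega, Pat, 23), (1, 6, Vega, Wes, 13), (39, 10, Atlas, Gus, 16), (39, 19, Echo, Gus, 16), (39, 37, Alpha, Gus, 16)}
σ[cname ≠ Pat]: keep tuples satisfying cname ≠ Pat → {(1, 12, Nova, Bo, 21), (1, 12, Nova, Wes, 13), (1, 20, Alpha, Bo, 21), (1, 20, Alpha, Wes, 13), (1, 21, Atlas, Bo, 21), (1, 21, Atlas, Wes, 13), (1, 6, Vega, Bo, 21), (1, 6, Vega, Wes, 13), (39, 10, Atlas, Gus, 16), (39, 19, Echo, Gus, 16), (39, 37, Alpha, Gus, 16)}
Keep only column(s) price, pid, pname (4 duplicate(s) eliminated): {(1, 12, Nova), (1, 20, Alpha), (1, 21, Atlas), (1, 6, Vega), (39, 10, Atlas), (39, 19, Echo), (39, 37, Alpha)}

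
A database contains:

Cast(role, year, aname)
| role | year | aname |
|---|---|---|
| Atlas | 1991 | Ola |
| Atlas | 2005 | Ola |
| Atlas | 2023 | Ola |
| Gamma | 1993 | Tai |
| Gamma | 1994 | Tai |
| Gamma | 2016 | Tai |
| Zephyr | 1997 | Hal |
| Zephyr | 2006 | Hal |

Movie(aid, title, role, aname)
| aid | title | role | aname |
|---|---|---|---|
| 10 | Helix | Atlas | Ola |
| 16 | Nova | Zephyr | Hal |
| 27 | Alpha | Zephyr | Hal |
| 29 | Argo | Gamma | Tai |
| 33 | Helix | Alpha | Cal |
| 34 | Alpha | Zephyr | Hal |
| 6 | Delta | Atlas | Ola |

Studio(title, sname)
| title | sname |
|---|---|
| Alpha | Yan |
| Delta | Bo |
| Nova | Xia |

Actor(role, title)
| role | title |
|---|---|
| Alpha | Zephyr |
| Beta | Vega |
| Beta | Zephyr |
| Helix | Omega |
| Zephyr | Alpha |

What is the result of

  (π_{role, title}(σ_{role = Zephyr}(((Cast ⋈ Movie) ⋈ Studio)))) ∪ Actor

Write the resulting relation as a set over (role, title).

{(Alpha, Zephyr), (Beta, Vega), (Beta, Zephyr), (Helix, Omega), (Zephyr, Alpha), (Zephyr, Nova)}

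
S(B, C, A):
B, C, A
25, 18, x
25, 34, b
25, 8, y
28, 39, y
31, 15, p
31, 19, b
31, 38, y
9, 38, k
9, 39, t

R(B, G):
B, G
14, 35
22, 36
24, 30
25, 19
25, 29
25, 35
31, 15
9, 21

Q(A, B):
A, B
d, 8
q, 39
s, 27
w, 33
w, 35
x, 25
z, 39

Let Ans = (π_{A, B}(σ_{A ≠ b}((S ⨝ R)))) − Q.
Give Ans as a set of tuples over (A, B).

{(k, 9), (p, 31), (t, 9), (y, 25), (y, 31)}

Natural join on B: {(25, 18, x, 19), (25, 18, x, 29), (25, 18, x, 35), (25, 34, b, 19), (25, 34, b, 29), (25, 34, b, 35), (25, 8, y, 19), (25, 8, y, 29), (25, 8, y, 35), (31, 15, p, 15), (31, 19, b, 15), (31, 38, y, 15), (9, 38, k, 21), (9, 39, t, 21)}
Selection A ≠ b: {(25, 18, x, 19), (25, 18, x, 29), (25, 18, x, 35), (25, 8, y, 19), (25, 8, y, 29), (25, 8, y, 35), (31, 15, p, 15), (31, 38, y, 15), (9, 38, k, 21), (9, 39, t, 21)}
π_{A, B} gives {(k, 9), (p, 31), (t, 9), (x, 25), (y, 25), (y, 31)} (4 duplicate(s) eliminated).
Difference: {(k, 9), (p, 31), (t, 9), (x, 25), (y, 25), (y, 31)} with {(d, 8), (q, 39), (s, 27), (w, 33), (w, 35), (x, 25), (z, 39)} → {(k, 9), (p, 31), (t, 9), (y, 25), (y, 31)}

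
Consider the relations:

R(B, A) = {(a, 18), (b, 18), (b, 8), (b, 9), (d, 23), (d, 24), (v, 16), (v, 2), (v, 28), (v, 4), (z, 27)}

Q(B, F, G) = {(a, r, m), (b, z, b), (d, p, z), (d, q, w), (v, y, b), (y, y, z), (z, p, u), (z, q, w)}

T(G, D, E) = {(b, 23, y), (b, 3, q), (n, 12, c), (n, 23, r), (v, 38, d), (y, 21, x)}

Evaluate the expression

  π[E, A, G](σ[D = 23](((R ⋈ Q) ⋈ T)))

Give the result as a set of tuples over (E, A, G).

{(y, 16, b), (y, 18, b), (y, 2, b), (y, 28, b), (y, 4, b), (y, 8, b), (y, 9, b)}

Joining R and Q on B yields {(a, 18, r, m), (b, 18, z, b), (b, 8, z, b), (b, 9, z, b), (d, 23, p, z), (d, 23, q, w), (d, 24, p, z), (d, 24, q, w), (v, 16, y, b), (v, 2, y, b), (v, 28, y, b), (v, 4, y, b), (z, 27, p, u), (z, 27, q, w)}.
Joining (R ⋈ Q) and T on G yields {(b, 18, z, b, 23, y), (b, 18, z, b, 3, q), (b, 8, z, b, 23, y), (b, 8, z, b, 3, q), (b, 9, z, b, 23, y), (b, 9, z, b, 3, q), (v, 16, y, b, 23, y), (v, 16, y, b, 3, q), (v, 2, y, b, 23, y), (v, 2, y, b, 3, q), (v, 28, y, b, 23, y), (v, 28, y, b, 3, q), (v, 4, y, b, 23, y), (v, 4, y, b, 3, q)}.
Selection D = 23: {(b, 18, z, b, 23, y), (b, 8, z, b, 23, y), (b, 9, z, b, 23, y), (v, 16, y, b, 23, y), (v, 2, y, b, 23, y), (v, 28, y, b, 23, y), (v, 4, y, b, 23, y)}
π[E, A, G]: project onto (E, A, G) → {(y, 16, b), (y, 18, b), (y, 2, b), (y, 28, b), (y, 4, b), (y, 8, b), (y, 9, b)}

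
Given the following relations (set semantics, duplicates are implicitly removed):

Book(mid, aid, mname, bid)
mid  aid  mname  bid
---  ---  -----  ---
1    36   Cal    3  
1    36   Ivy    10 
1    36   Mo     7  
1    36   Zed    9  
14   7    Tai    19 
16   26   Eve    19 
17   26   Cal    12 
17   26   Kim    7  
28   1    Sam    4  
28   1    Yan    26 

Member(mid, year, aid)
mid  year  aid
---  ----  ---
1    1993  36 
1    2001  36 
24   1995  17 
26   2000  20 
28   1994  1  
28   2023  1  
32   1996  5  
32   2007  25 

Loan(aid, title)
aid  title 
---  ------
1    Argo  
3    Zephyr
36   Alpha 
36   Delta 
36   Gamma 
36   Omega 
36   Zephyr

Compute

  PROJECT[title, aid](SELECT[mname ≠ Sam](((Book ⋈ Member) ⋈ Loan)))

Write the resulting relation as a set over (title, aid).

Natural join on mid, aid: {(1, 36, Cal, 3, 1993), (1, 36, Cal, 3, 2001), (1, 36, Ivy, 10, 1993), (1, 36, Ivy, 10, 2001), (1, 36, Mo, 7, 1993), (1, 36, Mo, 7, 2001), (1, 36, Zed, 9, 1993), (1, 36, Zed, 9, 2001), (28, 1, Sam, 4, 1994), (28, 1, Sam, 4, 2023), (28, 1, Yan, 26, 1994), (28, 1, Yan, 26, 2023)}
Natural join on aid: {(1, 36, Cal, 3, 1993, Alpha), (1, 36, Cal, 3, 1993, Delta), (1, 36, Cal, 3, 1993, Gamma), (1, 36, Cal, 3, 1993, Omega), (1, 36, Cal, 3, 1993, Zephyr), (1, 36, Cal, 3, 2001, Alpha), (1, 36, Cal, 3, 2001, Delta), (1, 36, Cal, 3, 2001, Gamma), (1, 36, Cal, 3, 2001, Omega), (1, 36, Cal, 3, 2001, Zephyr), (1, 36, Ivy, 10, 1993, Alpha), (1, 36, Ivy, 10, 1993, Delta), (1, 36, Ivy, 10, 1993, Gamma), (1, 36, Ivy, 10, 1993, Omega), (1, 36, Ivy, 10, 1993, Zephyr), (1, 36, Ivy, 10, 2001, Alpha), (1, 36, Ivy, 10, 2001, Delta), (1, 36, Ivy, 10, 2001, Gamma), (1, 36, Ivy, 10, 2001, Omega), (1, 36, Ivy, 10, 2001, Zephyr), (1, 36, Mo, 7, 1993, Alpha), (1, 36, Mo, 7, 1993, Delta), (1, 36, Mo, 7, 1993, Gamma), (1, 36, Mo, 7, 1993, Omega), (1, 36, Mo, 7, 1993, Zephyr), (1, 36, Mo, 7, 2001, Alpha), (1, 36, Mo, 7, 2001, Delta), (1, 36, Mo, 7, 2001, Gamma), (1, 36, Mo, 7, 2001, Omega), (1, 36, Mo, 7, 2001, Zephyr), (1, 36, Zed, 9, 1993, Alpha), (1, 36, Zed, 9, 1993, Delta), (1, 36, Zed, 9, 1993, Gamma), (1, 36, Zed, 9, 1993, Omega), (1, 36, Zed, 9, 1993, Zephyr), (1, 36, Zed, 9, 2001, Alpha), (1, 36, Zed, 9, 2001, Delta), (1, 36, Zed, 9, 2001, Gamma), (1, 36, Zed, 9, 2001, Omega), (1, 36, Zed, 9, 2001, Zephyr), (28, 1, Sam, 4, 1994, Argo), (28, 1, Sam, 4, 2023, Argo), (28, 1, Yan, 26, 1994, Argo), (28, 1, Yan, 26, 2023, Argo)}
σ[mname ≠ Sam]: keep tuples satisfying mname ≠ Sam → {(1, 36, Cal, 3, 1993, Alpha), (1, 36, Cal, 3, 1993, Delta), (1, 36, Cal, 3, 1993, Gamma), (1, 36, Cal, 3, 1993, Omega), (1, 36, Cal, 3, 1993, Zephyr), (1, 36, Cal, 3, 2001, Alpha), (1, 36, Cal, 3, 2001, Delta), (1, 36, Cal, 3, 2001, Gamma), (1, 36, Cal, 3, 2001, Omega), (1, 36, Cal, 3, 2001, Zephyr), (1, 36, Ivy, 10, 1993, Alpha), (1, 36, Ivy, 10, 1993, Delta), (1, 36, Ivy, 10, 1993, Gamma), (1, 36, Ivy, 10, 1993, Omega), (1, 36, Ivy, 10, 1993, Zephyr), (1, 36, Ivy, 10, 2001, Alpha), (1, 36, Ivy, 10, 2001, Delta), (1, 36, Ivy, 10, 2001, Gamma), (1, 36, Ivy, 10, 2001, Omega), (1, 36, Ivy, 10, 2001, Zephyr), (1, 36, Mo, 7, 1993, Alpha), (1, 36, Mo, 7, 1993, Delta), (1, 36, Mo, 7, 1993, Gamma), (1, 36, Mo, 7, 1993, Omega), (1, 36, Mo, 7, 1993, Zephyr), (1, 36, Mo, 7, 2001, Alpha), (1, 36, Mo, 7, 2001, Delta), (1, 36, Mo, 7, 2001, Gamma), (1, 36, Mo, 7, 2001, Omega), (1, 36, Mo, 7, 2001, Zephyr), (1, 36, Zed, 9, 1993, Alpha), (1, 36, Zed, 9, 1993, Delta), (1, 36, Zed, 9, 1993, Gamma), (1, 36, Zed, 9, 1993, Omega), (1, 36, Zed, 9, 1993, Zephyr), (1, 36, Zed, 9, 2001, Alpha), (1, 36, Zed, 9, 2001, Delta), (1, 36, Zed, 9, 2001, Gamma), (1, 36, Zed, 9, 2001, Omega), (1, 36, Zed, 9, 2001, Zephyr), (28, 1, Yan, 26, 1994, Argo), (28, 1, Yan, 26, 2023, Argo)}
π_{title, aid} gives {(Alpha, 36), (Argo, 1), (Delta, 36), (Gamma, 36), (Omega, 36), (Zephyr, 36)} (36 duplicate(s) eliminated).

{(Alpha, 36), (Argo, 1), (Delta, 36), (Gamma, 36), (Omega, 36), (Zephyr, 36)}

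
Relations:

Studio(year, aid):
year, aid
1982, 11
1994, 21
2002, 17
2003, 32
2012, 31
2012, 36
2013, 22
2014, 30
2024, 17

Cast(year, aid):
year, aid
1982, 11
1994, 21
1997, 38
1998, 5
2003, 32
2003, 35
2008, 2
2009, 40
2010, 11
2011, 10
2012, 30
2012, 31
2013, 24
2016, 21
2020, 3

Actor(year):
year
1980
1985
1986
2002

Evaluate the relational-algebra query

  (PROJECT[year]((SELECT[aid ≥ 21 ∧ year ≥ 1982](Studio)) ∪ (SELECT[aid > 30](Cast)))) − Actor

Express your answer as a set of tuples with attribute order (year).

Selection aid ≥ 21 ∧ year ≥ 1982: {(1994, 21), (2003, 32), (2012, 31), (2012, 36), (2013, 22), (2014, 30)}
Selection aid > 30: {(1997, 38), (2003, 32), (2003, 35), (2009, 40), (2012, 31)}
Union: {(1994, 21), (2003, 32), (2012, 31), (2012, 36), (2013, 22), (2014, 30)} with {(1997, 38), (2003, 32), (2003, 35), (2009, 40), (2012, 31)} → {(1994, 21), (1997, 38), (2003, 32), (2003, 35), (2009, 40), (2012, 31), (2012, 36), (2013, 22), (2014, 30)}
Projecting to year (2 duplicate(s) eliminated): {1994, 1997, 2003, 2009, 2012, 2013, 2014}
Difference: {1994, 1997, 2003, 2009, 2012, 2013, 2014} with {1980, 1985, 1986, 2002} → {1994, 1997, 2003, 2009, 2012, 2013, 2014}

{1994, 1997, 2003, 2009, 2012, 2013, 2014}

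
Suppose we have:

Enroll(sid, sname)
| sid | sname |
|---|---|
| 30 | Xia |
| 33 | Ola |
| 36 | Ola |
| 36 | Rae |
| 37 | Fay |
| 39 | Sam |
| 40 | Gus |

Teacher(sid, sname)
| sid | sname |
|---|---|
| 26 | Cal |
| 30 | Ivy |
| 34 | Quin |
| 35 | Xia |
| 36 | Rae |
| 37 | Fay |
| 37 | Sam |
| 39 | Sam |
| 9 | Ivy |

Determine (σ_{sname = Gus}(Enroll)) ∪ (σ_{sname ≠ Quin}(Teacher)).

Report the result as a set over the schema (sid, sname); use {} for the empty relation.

Apply σ_{sname = Gus}; surviving tuples: {(40, Gus)}
Apply σ_{sname ≠ Quin}; surviving tuples: {(26, Cal), (30, Ivy), (35, Xia), (36, Rae), (37, Fay), (37, Sam), (39, Sam), (9, Ivy)}
Set union of the two operands is {(26, Cal), (30, Ivy), (35, Xia), (36, Rae), (37, Fay), (37, Sam), (39, Sam), (40, Gus), (9, Ivy)}.

{(26, Cal), (30, Ivy), (35, Xia), (36, Rae), (37, Fay), (37, Sam), (39, Sam), (40, Gus), (9, Ivy)}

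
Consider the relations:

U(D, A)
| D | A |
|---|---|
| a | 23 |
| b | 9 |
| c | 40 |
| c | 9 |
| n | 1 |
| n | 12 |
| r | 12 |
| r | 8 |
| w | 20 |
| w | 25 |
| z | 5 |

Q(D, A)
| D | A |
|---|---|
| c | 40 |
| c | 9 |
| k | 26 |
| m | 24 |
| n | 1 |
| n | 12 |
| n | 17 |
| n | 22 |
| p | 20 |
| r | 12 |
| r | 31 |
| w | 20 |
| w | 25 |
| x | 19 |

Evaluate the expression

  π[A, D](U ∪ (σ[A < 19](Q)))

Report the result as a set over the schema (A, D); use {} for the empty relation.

Selection A < 19: {(c, 9), (n, 1), (n, 12), (n, 17), (r, 12)}
Union: {(a, 23), (b, 9), (c, 40), (c, 9), (n, 1), (n, 12), (r, 12), (r, 8), (w, 20), (w, 25), (z, 5)} with {(c, 9), (n, 1), (n, 12), (n, 17), (r, 12)} → {(a, 23), (b, 9), (c, 40), (c, 9), (n, 1), (n, 12), (n, 17), (r, 12), (r, 8), (w, 20), (w, 25), (z, 5)}
Projecting to A, D: {(1, n), (12, n), (12, r), (17, n), (20, w), (23, a), (25, w), (40, c), (5, z), (8, r), (9, b), (9, c)}

{(1, n), (12, n), (12, r), (17, n), (20, w), (23, a), (25, w), (40, c), (5, z), (8, r), (9, b), (9, c)}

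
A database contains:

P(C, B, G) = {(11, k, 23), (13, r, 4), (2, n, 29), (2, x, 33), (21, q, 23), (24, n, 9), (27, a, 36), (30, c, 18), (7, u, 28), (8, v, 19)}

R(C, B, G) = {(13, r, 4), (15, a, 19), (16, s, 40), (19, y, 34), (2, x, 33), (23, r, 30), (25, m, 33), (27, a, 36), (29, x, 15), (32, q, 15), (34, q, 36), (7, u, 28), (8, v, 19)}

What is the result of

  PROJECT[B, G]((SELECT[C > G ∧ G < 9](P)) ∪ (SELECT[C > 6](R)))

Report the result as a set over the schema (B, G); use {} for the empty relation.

{(a, 19), (a, 36), (m, 33), (q, 15), (q, 36), (r, 30), (r, 4), (s, 40), (u, 28), (v, 19), (x, 15), (y, 34)}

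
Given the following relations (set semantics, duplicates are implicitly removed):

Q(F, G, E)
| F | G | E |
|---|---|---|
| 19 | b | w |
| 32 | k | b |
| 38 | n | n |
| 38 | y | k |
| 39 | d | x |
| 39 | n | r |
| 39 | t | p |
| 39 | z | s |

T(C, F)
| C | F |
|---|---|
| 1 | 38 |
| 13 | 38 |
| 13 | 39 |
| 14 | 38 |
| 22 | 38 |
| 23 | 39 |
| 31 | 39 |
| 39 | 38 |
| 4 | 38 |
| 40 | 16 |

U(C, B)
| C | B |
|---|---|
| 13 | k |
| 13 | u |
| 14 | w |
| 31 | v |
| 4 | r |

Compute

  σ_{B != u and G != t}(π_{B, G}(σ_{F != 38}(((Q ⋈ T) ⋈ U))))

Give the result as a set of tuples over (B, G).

Joining Q and T on F yields {(38, n, n, 1), (38, n, n, 13), (38, n, n, 14), (38, n, n, 22), (38, n, n, 39), (38, n, n, 4), (38, y, k, 1), (38, y, k, 13), (38, y, k, 14), (38, y, k, 22), (38, y, k, 39), (38, y, k, 4), (39, d, x, 13), (39, d, x, 23), (39, d, x, 31), (39, n, r, 13), (39, n, r, 23), (39, n, r, 31), (39, t, p, 13), (39, t, p, 23), (39, t, p, 31), (39, z, s, 13), (39, z, s, 23), (39, z, s, 31)}.
Joining (Q ⋈ T) and U on C yields {(38, n, n, 13, k), (38, n, n, 13, u), (38, n, n, 14, w), (38, n, n, 4, r), (38, y, k, 13, k), (38, y, k, 13, u), (38, y, k, 14, w), (38, y, k, 4, r), (39, d, x, 13, k), (39, d, x, 13, u), (39, d, x, 31, v), (39, n, r, 13, k), (39, n, r, 13, u), (39, n, r, 31, v), (39, t, p, 13, k), (39, t, p, 13, u), (39, t, p, 31, v), (39, z, s, 13, k), (39, z, s, 13, u), (39, z, s, 31, v)}.
σ[F != 38]: keep tuples satisfying F != 38 → {(39, d, x, 13, k), (39, d, x, 13, u), (39, d, x, 31, v), (39, n, r, 13, k), (39, n, r, 13, u), (39, n, r, 31, v), (39, t, p, 13, k), (39, t, p, 13, u), (39, t, p, 31, v), (39, z, s, 13, k), (39, z, s, 13, u), (39, z, s, 31, v)}
Keep only column(s) B, G: {(k, d), (k, n), (k, t), (k, z), (u, d), (u, n), (u, t), (u, z), (v, d), (v, n), (v, t), (v, z)}
σ[B != u and G != t]: keep tuples satisfying B != u and G != t → {(k, d), (k, n), (k, z), (v, d), (v, n), (v, z)}

{(k, d), (k, n), (k, z), (v, d), (v, n), (v, z)}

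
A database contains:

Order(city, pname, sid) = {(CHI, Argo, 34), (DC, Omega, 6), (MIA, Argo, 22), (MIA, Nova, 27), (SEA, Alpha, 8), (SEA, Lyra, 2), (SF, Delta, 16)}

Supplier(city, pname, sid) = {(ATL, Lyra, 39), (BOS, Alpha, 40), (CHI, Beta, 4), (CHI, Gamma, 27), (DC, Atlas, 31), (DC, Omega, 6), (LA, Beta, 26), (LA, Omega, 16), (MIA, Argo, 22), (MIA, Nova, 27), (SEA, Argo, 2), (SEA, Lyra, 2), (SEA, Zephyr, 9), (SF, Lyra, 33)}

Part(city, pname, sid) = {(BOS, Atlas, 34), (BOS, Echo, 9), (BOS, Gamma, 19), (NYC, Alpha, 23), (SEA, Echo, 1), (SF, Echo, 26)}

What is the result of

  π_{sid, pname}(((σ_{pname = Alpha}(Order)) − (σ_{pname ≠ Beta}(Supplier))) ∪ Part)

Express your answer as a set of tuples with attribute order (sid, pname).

Selection pname = Alpha: {(SEA, Alpha, 8)}
Selection pname ≠ Beta: {(ATL, Lyra, 39), (BOS, Alpha, 40), (CHI, Gamma, 27), (DC, Atlas, 31), (DC, Omega, 6), (LA, Omega, 16), (MIA, Argo, 22), (MIA, Nova, 27), (SEA, Argo, 2), (SEA, Lyra, 2), (SEA, Zephyr, 9), (SF, Lyra, 33)}
Taking the difference: {(SEA, Alpha, 8)}
Taking the union: {(BOS, Atlas, 34), (BOS, Echo, 9), (BOS, Gamma, 19), (NYC, Alpha, 23), (SEA, Alpha, 8), (SEA, Echo, 1), (SF, Echo, 26)}
Projecting to sid, pname: {(1, Echo), (19, Gamma), (23, Alpha), (26, Echo), (34, Atlas), (8, Alpha), (9, Echo)}

{(1, Echo), (19, Gamma), (23, Alpha), (26, Echo), (34, Atlas), (8, Alpha), (9, Echo)}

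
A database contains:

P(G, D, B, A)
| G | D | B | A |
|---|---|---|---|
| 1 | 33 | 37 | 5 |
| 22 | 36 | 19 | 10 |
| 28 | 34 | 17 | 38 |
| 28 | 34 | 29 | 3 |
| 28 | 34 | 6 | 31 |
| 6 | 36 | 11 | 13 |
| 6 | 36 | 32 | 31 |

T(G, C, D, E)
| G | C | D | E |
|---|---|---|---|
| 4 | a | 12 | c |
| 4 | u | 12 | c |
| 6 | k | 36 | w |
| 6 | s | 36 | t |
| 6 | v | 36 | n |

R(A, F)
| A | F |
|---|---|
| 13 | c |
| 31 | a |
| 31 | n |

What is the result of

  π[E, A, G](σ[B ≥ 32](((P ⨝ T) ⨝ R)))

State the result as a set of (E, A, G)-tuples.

{(n, 31, 6), (t, 31, 6), (w, 31, 6)}

P ⋈ T (natural join on G, D): {(6, 36, 11, 13, k, w), (6, 36, 11, 13, s, t), (6, 36, 11, 13, v, n), (6, 36, 32, 31, k, w), (6, 36, 32, 31, s, t), (6, 36, 32, 31, v, n)}
(P ⨝ T) ⋈ R (natural join on A): {(6, 36, 11, 13, k, w, c), (6, 36, 11, 13, s, t, c), (6, 36, 11, 13, v, n, c), (6, 36, 32, 31, k, w, a), (6, 36, 32, 31, k, w, n), (6, 36, 32, 31, s, t, a), (6, 36, 32, 31, s, t, n), (6, 36, 32, 31, v, n, a), (6, 36, 32, 31, v, n, n)}
Apply σ_{B ≥ 32}; surviving tuples: {(6, 36, 32, 31, k, w, a), (6, 36, 32, 31, k, w, n), (6, 36, 32, 31, s, t, a), (6, 36, 32, 31, s, t, n), (6, 36, 32, 31, v, n, a), (6, 36, 32, 31, v, n, n)}
Keep only column(s) E, A, G (3 duplicate(s) eliminated): {(n, 31, 6), (t, 31, 6), (w, 31, 6)}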